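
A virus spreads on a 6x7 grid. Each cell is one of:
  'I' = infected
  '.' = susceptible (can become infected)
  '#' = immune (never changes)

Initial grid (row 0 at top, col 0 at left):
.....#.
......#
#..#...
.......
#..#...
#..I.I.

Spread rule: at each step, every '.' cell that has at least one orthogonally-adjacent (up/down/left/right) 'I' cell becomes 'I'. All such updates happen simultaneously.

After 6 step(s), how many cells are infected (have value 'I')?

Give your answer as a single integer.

Step 0 (initial): 2 infected
Step 1: +4 new -> 6 infected
Step 2: +5 new -> 11 infected
Step 3: +5 new -> 16 infected
Step 4: +6 new -> 22 infected
Step 5: +4 new -> 26 infected
Step 6: +4 new -> 30 infected

Answer: 30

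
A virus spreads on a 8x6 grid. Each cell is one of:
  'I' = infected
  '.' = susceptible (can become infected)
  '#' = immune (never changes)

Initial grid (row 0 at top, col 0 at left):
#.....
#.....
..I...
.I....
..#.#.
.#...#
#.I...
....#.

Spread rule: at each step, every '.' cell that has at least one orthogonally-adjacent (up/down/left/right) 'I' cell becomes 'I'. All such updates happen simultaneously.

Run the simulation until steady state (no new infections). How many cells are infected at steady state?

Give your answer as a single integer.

Step 0 (initial): 3 infected
Step 1: +10 new -> 13 infected
Step 2: +11 new -> 24 infected
Step 3: +10 new -> 34 infected
Step 4: +4 new -> 38 infected
Step 5: +2 new -> 40 infected
Step 6: +0 new -> 40 infected

Answer: 40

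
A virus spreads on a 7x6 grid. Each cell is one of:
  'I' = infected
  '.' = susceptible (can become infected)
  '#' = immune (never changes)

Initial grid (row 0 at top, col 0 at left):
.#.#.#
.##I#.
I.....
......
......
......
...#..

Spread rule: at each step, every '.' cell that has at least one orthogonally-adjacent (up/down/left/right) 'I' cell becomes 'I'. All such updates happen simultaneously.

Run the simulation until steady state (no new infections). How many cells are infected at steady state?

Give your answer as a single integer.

Answer: 33

Derivation:
Step 0 (initial): 2 infected
Step 1: +4 new -> 6 infected
Step 2: +6 new -> 12 infected
Step 3: +6 new -> 18 infected
Step 4: +7 new -> 25 infected
Step 5: +4 new -> 29 infected
Step 6: +3 new -> 32 infected
Step 7: +1 new -> 33 infected
Step 8: +0 new -> 33 infected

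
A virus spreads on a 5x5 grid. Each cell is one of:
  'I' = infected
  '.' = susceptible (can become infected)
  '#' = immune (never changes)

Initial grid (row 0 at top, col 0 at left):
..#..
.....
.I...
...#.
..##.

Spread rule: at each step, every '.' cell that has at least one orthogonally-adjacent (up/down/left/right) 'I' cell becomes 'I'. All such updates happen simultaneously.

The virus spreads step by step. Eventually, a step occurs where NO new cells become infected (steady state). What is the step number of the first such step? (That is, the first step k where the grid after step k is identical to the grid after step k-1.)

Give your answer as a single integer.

Step 0 (initial): 1 infected
Step 1: +4 new -> 5 infected
Step 2: +7 new -> 12 infected
Step 3: +4 new -> 16 infected
Step 4: +3 new -> 19 infected
Step 5: +2 new -> 21 infected
Step 6: +0 new -> 21 infected

Answer: 6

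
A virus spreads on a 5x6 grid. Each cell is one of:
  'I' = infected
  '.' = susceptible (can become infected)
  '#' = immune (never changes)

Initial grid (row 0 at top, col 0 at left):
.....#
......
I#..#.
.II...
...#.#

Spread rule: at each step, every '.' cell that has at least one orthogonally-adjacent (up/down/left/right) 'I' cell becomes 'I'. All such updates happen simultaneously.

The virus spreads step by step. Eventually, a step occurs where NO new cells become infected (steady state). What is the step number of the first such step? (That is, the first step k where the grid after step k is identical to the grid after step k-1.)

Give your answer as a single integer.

Answer: 6

Derivation:
Step 0 (initial): 3 infected
Step 1: +6 new -> 9 infected
Step 2: +6 new -> 15 infected
Step 3: +5 new -> 20 infected
Step 4: +3 new -> 23 infected
Step 5: +2 new -> 25 infected
Step 6: +0 new -> 25 infected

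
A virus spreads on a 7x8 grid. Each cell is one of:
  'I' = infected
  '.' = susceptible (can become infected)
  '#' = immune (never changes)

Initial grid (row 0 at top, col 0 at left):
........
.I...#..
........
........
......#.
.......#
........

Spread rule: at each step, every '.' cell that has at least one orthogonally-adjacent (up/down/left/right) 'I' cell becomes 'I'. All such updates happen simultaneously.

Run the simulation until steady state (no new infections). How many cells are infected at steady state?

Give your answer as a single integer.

Answer: 53

Derivation:
Step 0 (initial): 1 infected
Step 1: +4 new -> 5 infected
Step 2: +6 new -> 11 infected
Step 3: +6 new -> 17 infected
Step 4: +6 new -> 23 infected
Step 5: +7 new -> 30 infected
Step 6: +7 new -> 37 infected
Step 7: +7 new -> 44 infected
Step 8: +4 new -> 48 infected
Step 9: +3 new -> 51 infected
Step 10: +1 new -> 52 infected
Step 11: +1 new -> 53 infected
Step 12: +0 new -> 53 infected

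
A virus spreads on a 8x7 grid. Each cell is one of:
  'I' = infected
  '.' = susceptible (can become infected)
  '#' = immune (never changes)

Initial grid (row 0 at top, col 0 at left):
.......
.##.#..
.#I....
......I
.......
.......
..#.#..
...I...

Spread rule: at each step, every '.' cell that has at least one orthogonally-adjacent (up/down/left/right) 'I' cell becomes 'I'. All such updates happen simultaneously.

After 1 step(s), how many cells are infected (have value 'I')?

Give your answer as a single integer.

Answer: 11

Derivation:
Step 0 (initial): 3 infected
Step 1: +8 new -> 11 infected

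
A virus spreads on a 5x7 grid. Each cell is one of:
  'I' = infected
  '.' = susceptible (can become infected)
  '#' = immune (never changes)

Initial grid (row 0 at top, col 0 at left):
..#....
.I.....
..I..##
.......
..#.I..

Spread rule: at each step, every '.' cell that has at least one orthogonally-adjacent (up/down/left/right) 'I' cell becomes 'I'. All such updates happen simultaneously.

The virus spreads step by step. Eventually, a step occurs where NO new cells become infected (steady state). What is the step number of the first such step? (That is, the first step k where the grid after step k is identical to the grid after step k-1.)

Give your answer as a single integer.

Answer: 7

Derivation:
Step 0 (initial): 3 infected
Step 1: +9 new -> 12 infected
Step 2: +8 new -> 20 infected
Step 3: +5 new -> 25 infected
Step 4: +3 new -> 28 infected
Step 5: +2 new -> 30 infected
Step 6: +1 new -> 31 infected
Step 7: +0 new -> 31 infected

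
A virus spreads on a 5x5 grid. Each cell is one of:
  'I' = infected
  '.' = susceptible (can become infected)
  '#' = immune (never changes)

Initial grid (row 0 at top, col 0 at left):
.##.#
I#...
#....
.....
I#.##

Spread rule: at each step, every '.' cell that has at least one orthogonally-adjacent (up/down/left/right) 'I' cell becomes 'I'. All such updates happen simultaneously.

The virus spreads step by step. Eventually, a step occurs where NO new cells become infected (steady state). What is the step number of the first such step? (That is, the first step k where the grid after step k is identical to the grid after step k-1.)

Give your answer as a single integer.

Step 0 (initial): 2 infected
Step 1: +2 new -> 4 infected
Step 2: +1 new -> 5 infected
Step 3: +2 new -> 7 infected
Step 4: +3 new -> 10 infected
Step 5: +3 new -> 13 infected
Step 6: +2 new -> 15 infected
Step 7: +2 new -> 17 infected
Step 8: +0 new -> 17 infected

Answer: 8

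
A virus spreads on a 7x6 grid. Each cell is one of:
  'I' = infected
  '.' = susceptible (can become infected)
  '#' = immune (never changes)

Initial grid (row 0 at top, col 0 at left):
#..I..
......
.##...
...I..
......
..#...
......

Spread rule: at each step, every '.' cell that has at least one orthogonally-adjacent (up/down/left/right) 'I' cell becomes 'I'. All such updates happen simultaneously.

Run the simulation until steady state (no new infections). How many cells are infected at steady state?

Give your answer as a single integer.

Answer: 38

Derivation:
Step 0 (initial): 2 infected
Step 1: +7 new -> 9 infected
Step 2: +10 new -> 19 infected
Step 3: +8 new -> 27 infected
Step 4: +7 new -> 34 infected
Step 5: +3 new -> 37 infected
Step 6: +1 new -> 38 infected
Step 7: +0 new -> 38 infected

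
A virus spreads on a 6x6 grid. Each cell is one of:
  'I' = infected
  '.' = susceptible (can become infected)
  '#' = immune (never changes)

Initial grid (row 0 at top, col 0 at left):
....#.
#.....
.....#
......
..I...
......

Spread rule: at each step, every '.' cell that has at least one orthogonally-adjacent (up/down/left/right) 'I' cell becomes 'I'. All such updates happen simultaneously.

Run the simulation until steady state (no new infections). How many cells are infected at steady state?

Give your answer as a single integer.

Step 0 (initial): 1 infected
Step 1: +4 new -> 5 infected
Step 2: +7 new -> 12 infected
Step 3: +8 new -> 20 infected
Step 4: +7 new -> 27 infected
Step 5: +3 new -> 30 infected
Step 6: +2 new -> 32 infected
Step 7: +1 new -> 33 infected
Step 8: +0 new -> 33 infected

Answer: 33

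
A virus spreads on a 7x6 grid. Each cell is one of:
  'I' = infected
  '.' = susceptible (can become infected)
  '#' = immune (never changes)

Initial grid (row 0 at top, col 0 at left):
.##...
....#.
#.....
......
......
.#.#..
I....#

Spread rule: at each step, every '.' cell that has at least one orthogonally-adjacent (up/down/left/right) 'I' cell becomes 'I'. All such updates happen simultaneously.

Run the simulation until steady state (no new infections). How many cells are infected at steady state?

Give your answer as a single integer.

Answer: 35

Derivation:
Step 0 (initial): 1 infected
Step 1: +2 new -> 3 infected
Step 2: +2 new -> 5 infected
Step 3: +4 new -> 9 infected
Step 4: +3 new -> 12 infected
Step 5: +4 new -> 16 infected
Step 6: +5 new -> 21 infected
Step 7: +5 new -> 26 infected
Step 8: +4 new -> 30 infected
Step 9: +2 new -> 32 infected
Step 10: +2 new -> 34 infected
Step 11: +1 new -> 35 infected
Step 12: +0 new -> 35 infected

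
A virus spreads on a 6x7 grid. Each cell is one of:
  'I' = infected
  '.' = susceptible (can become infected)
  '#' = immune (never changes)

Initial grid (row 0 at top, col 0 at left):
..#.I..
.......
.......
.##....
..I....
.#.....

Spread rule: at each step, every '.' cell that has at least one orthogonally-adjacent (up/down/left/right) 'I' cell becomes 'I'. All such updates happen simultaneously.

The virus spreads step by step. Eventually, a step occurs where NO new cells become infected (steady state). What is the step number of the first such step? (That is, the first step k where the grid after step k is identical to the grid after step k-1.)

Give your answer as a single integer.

Answer: 7

Derivation:
Step 0 (initial): 2 infected
Step 1: +6 new -> 8 infected
Step 2: +8 new -> 16 infected
Step 3: +9 new -> 25 infected
Step 4: +7 new -> 32 infected
Step 5: +5 new -> 37 infected
Step 6: +1 new -> 38 infected
Step 7: +0 new -> 38 infected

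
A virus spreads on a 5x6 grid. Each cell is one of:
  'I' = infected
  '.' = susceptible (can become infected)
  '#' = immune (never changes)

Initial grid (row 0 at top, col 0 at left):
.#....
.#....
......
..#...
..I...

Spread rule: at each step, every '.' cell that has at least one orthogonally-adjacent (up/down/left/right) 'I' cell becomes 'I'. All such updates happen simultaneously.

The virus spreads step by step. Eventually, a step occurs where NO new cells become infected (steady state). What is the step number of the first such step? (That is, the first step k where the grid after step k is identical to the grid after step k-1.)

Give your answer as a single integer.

Answer: 8

Derivation:
Step 0 (initial): 1 infected
Step 1: +2 new -> 3 infected
Step 2: +4 new -> 7 infected
Step 3: +5 new -> 12 infected
Step 4: +5 new -> 17 infected
Step 5: +5 new -> 22 infected
Step 6: +4 new -> 26 infected
Step 7: +1 new -> 27 infected
Step 8: +0 new -> 27 infected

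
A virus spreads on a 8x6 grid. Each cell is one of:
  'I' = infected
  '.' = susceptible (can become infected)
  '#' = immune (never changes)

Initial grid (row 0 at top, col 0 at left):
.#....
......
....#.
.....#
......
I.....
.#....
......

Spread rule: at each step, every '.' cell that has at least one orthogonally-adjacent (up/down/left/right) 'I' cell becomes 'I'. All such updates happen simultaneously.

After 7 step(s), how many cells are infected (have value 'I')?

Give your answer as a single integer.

Answer: 38

Derivation:
Step 0 (initial): 1 infected
Step 1: +3 new -> 4 infected
Step 2: +4 new -> 8 infected
Step 3: +6 new -> 14 infected
Step 4: +7 new -> 21 infected
Step 5: +8 new -> 29 infected
Step 6: +6 new -> 35 infected
Step 7: +3 new -> 38 infected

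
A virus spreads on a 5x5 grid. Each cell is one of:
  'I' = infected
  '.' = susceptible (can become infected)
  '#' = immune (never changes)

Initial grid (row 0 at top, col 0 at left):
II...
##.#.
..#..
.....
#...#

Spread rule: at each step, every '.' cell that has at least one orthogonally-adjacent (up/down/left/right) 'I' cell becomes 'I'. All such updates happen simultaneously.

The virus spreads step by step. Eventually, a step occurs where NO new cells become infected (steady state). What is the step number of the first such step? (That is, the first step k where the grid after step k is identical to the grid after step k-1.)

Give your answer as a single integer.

Step 0 (initial): 2 infected
Step 1: +1 new -> 3 infected
Step 2: +2 new -> 5 infected
Step 3: +1 new -> 6 infected
Step 4: +1 new -> 7 infected
Step 5: +1 new -> 8 infected
Step 6: +2 new -> 10 infected
Step 7: +1 new -> 11 infected
Step 8: +2 new -> 13 infected
Step 9: +2 new -> 15 infected
Step 10: +3 new -> 18 infected
Step 11: +1 new -> 19 infected
Step 12: +0 new -> 19 infected

Answer: 12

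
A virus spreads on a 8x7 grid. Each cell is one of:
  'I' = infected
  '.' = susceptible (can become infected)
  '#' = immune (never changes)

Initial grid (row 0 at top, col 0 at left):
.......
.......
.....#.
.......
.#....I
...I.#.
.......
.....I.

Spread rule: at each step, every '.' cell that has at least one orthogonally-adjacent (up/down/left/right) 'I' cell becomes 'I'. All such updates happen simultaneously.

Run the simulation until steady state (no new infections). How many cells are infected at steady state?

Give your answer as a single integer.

Answer: 53

Derivation:
Step 0 (initial): 3 infected
Step 1: +10 new -> 13 infected
Step 2: +10 new -> 23 infected
Step 3: +7 new -> 30 infected
Step 4: +9 new -> 39 infected
Step 5: +7 new -> 46 infected
Step 6: +4 new -> 50 infected
Step 7: +2 new -> 52 infected
Step 8: +1 new -> 53 infected
Step 9: +0 new -> 53 infected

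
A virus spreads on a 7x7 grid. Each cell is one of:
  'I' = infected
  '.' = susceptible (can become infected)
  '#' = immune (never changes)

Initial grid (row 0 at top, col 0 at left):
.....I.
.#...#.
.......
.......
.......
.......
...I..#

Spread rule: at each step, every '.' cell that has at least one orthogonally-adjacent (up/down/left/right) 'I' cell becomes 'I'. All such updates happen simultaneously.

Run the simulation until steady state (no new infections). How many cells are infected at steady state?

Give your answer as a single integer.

Answer: 46

Derivation:
Step 0 (initial): 2 infected
Step 1: +5 new -> 7 infected
Step 2: +8 new -> 15 infected
Step 3: +10 new -> 25 infected
Step 4: +11 new -> 36 infected
Step 5: +6 new -> 42 infected
Step 6: +3 new -> 45 infected
Step 7: +1 new -> 46 infected
Step 8: +0 new -> 46 infected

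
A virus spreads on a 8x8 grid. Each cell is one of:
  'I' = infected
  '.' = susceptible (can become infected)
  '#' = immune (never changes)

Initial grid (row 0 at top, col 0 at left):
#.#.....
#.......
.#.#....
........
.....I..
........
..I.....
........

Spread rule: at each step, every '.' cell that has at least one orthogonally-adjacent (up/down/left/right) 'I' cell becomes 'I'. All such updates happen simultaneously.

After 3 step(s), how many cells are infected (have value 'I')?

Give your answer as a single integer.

Step 0 (initial): 2 infected
Step 1: +8 new -> 10 infected
Step 2: +15 new -> 25 infected
Step 3: +13 new -> 38 infected

Answer: 38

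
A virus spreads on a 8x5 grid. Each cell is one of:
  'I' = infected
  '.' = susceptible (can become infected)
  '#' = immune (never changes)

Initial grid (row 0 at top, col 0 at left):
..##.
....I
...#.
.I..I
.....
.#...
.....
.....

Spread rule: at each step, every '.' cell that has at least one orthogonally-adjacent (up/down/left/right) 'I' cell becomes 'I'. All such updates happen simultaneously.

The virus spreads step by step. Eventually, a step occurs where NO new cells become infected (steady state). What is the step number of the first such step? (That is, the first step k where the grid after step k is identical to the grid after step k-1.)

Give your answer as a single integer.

Answer: 7

Derivation:
Step 0 (initial): 3 infected
Step 1: +9 new -> 12 infected
Step 2: +8 new -> 20 infected
Step 3: +6 new -> 26 infected
Step 4: +5 new -> 31 infected
Step 5: +4 new -> 35 infected
Step 6: +1 new -> 36 infected
Step 7: +0 new -> 36 infected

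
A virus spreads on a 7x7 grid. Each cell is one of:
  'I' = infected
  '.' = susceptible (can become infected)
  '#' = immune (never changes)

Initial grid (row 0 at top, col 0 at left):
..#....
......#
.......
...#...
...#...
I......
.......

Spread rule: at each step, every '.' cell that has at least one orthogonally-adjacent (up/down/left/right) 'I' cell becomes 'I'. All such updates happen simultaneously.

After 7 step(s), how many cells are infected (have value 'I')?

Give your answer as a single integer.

Answer: 36

Derivation:
Step 0 (initial): 1 infected
Step 1: +3 new -> 4 infected
Step 2: +4 new -> 8 infected
Step 3: +5 new -> 13 infected
Step 4: +5 new -> 18 infected
Step 5: +6 new -> 24 infected
Step 6: +7 new -> 31 infected
Step 7: +5 new -> 36 infected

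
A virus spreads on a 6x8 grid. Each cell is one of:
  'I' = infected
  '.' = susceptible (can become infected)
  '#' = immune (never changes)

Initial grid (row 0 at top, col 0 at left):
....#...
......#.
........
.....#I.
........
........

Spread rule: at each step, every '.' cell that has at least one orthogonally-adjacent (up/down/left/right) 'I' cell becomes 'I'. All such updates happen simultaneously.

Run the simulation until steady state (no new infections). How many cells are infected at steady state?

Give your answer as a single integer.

Answer: 45

Derivation:
Step 0 (initial): 1 infected
Step 1: +3 new -> 4 infected
Step 2: +5 new -> 9 infected
Step 3: +6 new -> 15 infected
Step 4: +7 new -> 22 infected
Step 5: +6 new -> 28 infected
Step 6: +6 new -> 34 infected
Step 7: +6 new -> 40 infected
Step 8: +4 new -> 44 infected
Step 9: +1 new -> 45 infected
Step 10: +0 new -> 45 infected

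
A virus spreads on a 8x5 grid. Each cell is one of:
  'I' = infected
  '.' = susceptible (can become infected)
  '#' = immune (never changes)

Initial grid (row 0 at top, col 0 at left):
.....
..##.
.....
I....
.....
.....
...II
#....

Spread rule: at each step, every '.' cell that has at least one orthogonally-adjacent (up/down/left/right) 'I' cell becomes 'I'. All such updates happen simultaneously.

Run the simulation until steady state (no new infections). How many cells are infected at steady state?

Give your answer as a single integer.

Answer: 37

Derivation:
Step 0 (initial): 3 infected
Step 1: +8 new -> 11 infected
Step 2: +10 new -> 21 infected
Step 3: +9 new -> 30 infected
Step 4: +3 new -> 33 infected
Step 5: +2 new -> 35 infected
Step 6: +2 new -> 37 infected
Step 7: +0 new -> 37 infected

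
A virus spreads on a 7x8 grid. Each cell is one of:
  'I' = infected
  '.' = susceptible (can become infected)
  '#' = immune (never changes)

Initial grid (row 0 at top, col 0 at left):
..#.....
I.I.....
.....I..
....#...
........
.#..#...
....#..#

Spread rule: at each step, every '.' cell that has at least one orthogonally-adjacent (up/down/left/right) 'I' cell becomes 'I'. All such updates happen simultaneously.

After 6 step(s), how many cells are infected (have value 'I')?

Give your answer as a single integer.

Step 0 (initial): 3 infected
Step 1: +9 new -> 12 infected
Step 2: +12 new -> 24 infected
Step 3: +11 new -> 35 infected
Step 4: +8 new -> 43 infected
Step 5: +5 new -> 48 infected
Step 6: +2 new -> 50 infected

Answer: 50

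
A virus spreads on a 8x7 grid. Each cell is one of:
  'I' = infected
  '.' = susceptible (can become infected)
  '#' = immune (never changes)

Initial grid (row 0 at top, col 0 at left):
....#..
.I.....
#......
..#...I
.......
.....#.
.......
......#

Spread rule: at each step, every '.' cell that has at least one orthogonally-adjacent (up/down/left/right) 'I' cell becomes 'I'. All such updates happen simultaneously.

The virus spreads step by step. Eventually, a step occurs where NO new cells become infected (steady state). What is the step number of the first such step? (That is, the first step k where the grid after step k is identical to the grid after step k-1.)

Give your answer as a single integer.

Answer: 8

Derivation:
Step 0 (initial): 2 infected
Step 1: +7 new -> 9 infected
Step 2: +10 new -> 19 infected
Step 3: +11 new -> 30 infected
Step 4: +7 new -> 37 infected
Step 5: +6 new -> 43 infected
Step 6: +5 new -> 48 infected
Step 7: +3 new -> 51 infected
Step 8: +0 new -> 51 infected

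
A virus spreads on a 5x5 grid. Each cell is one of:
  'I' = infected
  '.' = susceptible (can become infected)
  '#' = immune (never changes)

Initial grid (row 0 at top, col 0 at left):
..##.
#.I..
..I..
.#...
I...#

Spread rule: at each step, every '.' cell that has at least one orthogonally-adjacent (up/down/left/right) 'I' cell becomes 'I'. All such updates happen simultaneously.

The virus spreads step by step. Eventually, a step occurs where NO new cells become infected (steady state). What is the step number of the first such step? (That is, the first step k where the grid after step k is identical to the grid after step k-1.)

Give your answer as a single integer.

Step 0 (initial): 3 infected
Step 1: +7 new -> 10 infected
Step 2: +6 new -> 16 infected
Step 3: +4 new -> 20 infected
Step 4: +0 new -> 20 infected

Answer: 4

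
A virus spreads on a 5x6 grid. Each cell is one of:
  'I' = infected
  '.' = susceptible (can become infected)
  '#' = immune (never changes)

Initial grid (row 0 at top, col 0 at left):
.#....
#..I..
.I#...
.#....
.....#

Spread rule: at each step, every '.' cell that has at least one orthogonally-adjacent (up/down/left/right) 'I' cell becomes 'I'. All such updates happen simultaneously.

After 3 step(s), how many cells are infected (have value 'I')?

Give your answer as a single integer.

Step 0 (initial): 2 infected
Step 1: +6 new -> 8 infected
Step 2: +6 new -> 14 infected
Step 3: +6 new -> 20 infected

Answer: 20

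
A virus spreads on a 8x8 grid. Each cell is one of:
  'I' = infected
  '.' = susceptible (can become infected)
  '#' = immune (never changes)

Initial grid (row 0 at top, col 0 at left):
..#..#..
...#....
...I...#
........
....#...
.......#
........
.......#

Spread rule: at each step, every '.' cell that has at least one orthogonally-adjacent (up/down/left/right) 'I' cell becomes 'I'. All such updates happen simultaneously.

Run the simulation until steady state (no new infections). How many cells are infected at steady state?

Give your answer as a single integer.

Answer: 57

Derivation:
Step 0 (initial): 1 infected
Step 1: +3 new -> 4 infected
Step 2: +7 new -> 11 infected
Step 3: +9 new -> 20 infected
Step 4: +11 new -> 31 infected
Step 5: +11 new -> 42 infected
Step 6: +8 new -> 50 infected
Step 7: +4 new -> 54 infected
Step 8: +3 new -> 57 infected
Step 9: +0 new -> 57 infected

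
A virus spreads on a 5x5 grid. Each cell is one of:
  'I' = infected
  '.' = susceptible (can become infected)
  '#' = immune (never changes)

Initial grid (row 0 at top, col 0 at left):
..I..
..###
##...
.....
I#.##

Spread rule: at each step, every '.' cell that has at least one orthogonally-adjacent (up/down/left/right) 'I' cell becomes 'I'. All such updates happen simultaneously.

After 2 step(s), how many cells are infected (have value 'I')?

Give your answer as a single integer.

Step 0 (initial): 2 infected
Step 1: +3 new -> 5 infected
Step 2: +4 new -> 9 infected

Answer: 9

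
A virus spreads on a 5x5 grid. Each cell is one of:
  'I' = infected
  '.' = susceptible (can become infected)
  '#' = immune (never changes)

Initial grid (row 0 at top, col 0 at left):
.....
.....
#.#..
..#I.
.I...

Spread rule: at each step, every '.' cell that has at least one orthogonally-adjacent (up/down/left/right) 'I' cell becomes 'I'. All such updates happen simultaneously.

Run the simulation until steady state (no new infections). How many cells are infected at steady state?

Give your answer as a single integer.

Step 0 (initial): 2 infected
Step 1: +6 new -> 8 infected
Step 2: +5 new -> 13 infected
Step 3: +4 new -> 17 infected
Step 4: +4 new -> 21 infected
Step 5: +1 new -> 22 infected
Step 6: +0 new -> 22 infected

Answer: 22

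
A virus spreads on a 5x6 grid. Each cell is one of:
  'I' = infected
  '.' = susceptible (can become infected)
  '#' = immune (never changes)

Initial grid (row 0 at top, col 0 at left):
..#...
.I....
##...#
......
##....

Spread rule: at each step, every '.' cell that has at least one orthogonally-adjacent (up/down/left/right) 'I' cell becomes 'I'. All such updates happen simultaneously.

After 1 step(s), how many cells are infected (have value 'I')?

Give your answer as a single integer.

Step 0 (initial): 1 infected
Step 1: +3 new -> 4 infected

Answer: 4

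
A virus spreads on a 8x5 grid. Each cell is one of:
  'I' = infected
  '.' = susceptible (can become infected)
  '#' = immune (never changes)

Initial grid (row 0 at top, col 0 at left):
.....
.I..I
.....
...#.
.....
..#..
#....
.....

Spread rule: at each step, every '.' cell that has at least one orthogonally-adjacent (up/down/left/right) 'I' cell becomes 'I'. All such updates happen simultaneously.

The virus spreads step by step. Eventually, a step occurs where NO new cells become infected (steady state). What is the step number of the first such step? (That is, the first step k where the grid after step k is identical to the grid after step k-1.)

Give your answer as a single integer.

Answer: 8

Derivation:
Step 0 (initial): 2 infected
Step 1: +7 new -> 9 infected
Step 2: +8 new -> 17 infected
Step 3: +4 new -> 21 infected
Step 4: +5 new -> 26 infected
Step 5: +4 new -> 30 infected
Step 6: +4 new -> 34 infected
Step 7: +3 new -> 37 infected
Step 8: +0 new -> 37 infected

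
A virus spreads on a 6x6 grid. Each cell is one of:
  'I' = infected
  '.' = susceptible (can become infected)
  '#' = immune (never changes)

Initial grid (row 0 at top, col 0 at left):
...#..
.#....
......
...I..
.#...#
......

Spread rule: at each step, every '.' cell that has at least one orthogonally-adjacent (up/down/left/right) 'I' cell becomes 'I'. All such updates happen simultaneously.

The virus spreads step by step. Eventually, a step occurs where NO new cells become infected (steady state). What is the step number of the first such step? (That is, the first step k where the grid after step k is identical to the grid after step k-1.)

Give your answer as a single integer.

Answer: 7

Derivation:
Step 0 (initial): 1 infected
Step 1: +4 new -> 5 infected
Step 2: +8 new -> 13 infected
Step 3: +7 new -> 20 infected
Step 4: +7 new -> 27 infected
Step 5: +4 new -> 31 infected
Step 6: +1 new -> 32 infected
Step 7: +0 new -> 32 infected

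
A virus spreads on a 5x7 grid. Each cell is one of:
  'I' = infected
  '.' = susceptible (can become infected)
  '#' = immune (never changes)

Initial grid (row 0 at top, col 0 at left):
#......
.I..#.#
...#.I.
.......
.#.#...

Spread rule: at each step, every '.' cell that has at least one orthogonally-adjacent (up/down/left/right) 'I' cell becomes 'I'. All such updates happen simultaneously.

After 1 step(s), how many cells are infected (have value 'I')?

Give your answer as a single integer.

Step 0 (initial): 2 infected
Step 1: +8 new -> 10 infected

Answer: 10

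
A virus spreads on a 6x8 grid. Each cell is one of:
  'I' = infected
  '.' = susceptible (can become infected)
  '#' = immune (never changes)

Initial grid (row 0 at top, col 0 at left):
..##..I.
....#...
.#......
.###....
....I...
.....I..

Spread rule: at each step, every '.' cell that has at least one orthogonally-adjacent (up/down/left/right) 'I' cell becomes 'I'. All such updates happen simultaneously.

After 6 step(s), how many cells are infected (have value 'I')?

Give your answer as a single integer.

Step 0 (initial): 3 infected
Step 1: +8 new -> 11 infected
Step 2: +10 new -> 21 infected
Step 3: +7 new -> 28 infected
Step 4: +5 new -> 33 infected
Step 5: +3 new -> 36 infected
Step 6: +2 new -> 38 infected

Answer: 38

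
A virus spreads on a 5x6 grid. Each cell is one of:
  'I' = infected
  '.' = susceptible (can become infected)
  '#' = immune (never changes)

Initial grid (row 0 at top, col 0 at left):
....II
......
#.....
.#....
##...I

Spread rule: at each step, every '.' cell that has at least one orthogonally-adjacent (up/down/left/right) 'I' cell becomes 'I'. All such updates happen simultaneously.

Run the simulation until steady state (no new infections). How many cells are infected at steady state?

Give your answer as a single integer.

Answer: 25

Derivation:
Step 0 (initial): 3 infected
Step 1: +5 new -> 8 infected
Step 2: +6 new -> 14 infected
Step 3: +5 new -> 19 infected
Step 4: +4 new -> 23 infected
Step 5: +2 new -> 25 infected
Step 6: +0 new -> 25 infected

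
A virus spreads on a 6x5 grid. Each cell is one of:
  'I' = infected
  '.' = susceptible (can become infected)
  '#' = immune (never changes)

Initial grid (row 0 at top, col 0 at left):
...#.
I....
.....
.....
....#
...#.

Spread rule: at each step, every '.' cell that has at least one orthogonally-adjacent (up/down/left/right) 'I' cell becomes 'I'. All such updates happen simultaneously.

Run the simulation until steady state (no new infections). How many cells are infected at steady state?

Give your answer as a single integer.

Step 0 (initial): 1 infected
Step 1: +3 new -> 4 infected
Step 2: +4 new -> 8 infected
Step 3: +5 new -> 13 infected
Step 4: +5 new -> 18 infected
Step 5: +5 new -> 23 infected
Step 6: +3 new -> 26 infected
Step 7: +0 new -> 26 infected

Answer: 26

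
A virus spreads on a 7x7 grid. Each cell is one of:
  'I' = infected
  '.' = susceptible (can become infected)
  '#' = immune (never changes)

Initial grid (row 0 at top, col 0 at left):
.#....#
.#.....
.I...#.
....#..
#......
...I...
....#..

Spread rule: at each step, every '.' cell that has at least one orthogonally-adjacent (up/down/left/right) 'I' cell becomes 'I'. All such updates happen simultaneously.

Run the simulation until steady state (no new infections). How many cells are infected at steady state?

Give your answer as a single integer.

Answer: 42

Derivation:
Step 0 (initial): 2 infected
Step 1: +7 new -> 9 infected
Step 2: +12 new -> 21 infected
Step 3: +9 new -> 30 infected
Step 4: +6 new -> 36 infected
Step 5: +3 new -> 39 infected
Step 6: +3 new -> 42 infected
Step 7: +0 new -> 42 infected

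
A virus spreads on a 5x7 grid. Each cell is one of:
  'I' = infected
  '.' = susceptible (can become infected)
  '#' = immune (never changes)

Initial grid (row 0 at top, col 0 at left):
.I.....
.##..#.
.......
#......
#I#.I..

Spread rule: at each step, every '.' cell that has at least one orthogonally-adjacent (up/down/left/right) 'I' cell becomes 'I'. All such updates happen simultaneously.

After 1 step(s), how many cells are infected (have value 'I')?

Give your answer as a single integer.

Answer: 9

Derivation:
Step 0 (initial): 3 infected
Step 1: +6 new -> 9 infected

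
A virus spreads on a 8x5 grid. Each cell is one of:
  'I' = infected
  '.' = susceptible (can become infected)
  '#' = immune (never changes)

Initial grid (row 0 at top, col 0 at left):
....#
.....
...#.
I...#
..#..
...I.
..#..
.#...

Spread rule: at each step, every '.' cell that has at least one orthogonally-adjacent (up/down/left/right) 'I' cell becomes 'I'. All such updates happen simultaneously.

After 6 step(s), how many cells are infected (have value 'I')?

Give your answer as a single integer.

Answer: 33

Derivation:
Step 0 (initial): 2 infected
Step 1: +7 new -> 9 infected
Step 2: +10 new -> 19 infected
Step 3: +7 new -> 26 infected
Step 4: +3 new -> 29 infected
Step 5: +2 new -> 31 infected
Step 6: +2 new -> 33 infected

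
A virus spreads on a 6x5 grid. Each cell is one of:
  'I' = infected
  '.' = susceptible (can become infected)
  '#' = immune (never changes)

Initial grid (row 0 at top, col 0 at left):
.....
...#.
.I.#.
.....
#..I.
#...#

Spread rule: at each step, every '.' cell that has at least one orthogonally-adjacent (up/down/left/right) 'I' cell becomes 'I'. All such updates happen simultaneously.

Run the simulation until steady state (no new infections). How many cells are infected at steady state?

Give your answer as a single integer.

Answer: 25

Derivation:
Step 0 (initial): 2 infected
Step 1: +8 new -> 10 infected
Step 2: +8 new -> 18 infected
Step 3: +4 new -> 22 infected
Step 4: +2 new -> 24 infected
Step 5: +1 new -> 25 infected
Step 6: +0 new -> 25 infected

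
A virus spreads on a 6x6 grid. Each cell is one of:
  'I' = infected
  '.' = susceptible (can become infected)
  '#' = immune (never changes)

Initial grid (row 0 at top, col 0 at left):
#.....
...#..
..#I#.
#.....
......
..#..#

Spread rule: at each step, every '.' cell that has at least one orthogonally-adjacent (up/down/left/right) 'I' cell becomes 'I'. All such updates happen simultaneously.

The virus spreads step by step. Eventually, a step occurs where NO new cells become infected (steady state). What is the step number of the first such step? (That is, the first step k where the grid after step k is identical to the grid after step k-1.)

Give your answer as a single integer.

Answer: 9

Derivation:
Step 0 (initial): 1 infected
Step 1: +1 new -> 2 infected
Step 2: +3 new -> 5 infected
Step 3: +5 new -> 10 infected
Step 4: +5 new -> 15 infected
Step 5: +5 new -> 20 infected
Step 6: +6 new -> 26 infected
Step 7: +2 new -> 28 infected
Step 8: +1 new -> 29 infected
Step 9: +0 new -> 29 infected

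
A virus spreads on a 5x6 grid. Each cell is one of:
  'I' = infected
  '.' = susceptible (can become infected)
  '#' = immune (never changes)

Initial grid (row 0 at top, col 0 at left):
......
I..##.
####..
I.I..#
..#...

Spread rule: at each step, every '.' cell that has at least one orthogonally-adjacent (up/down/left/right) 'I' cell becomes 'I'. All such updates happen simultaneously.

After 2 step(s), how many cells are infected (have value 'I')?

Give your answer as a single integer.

Answer: 13

Derivation:
Step 0 (initial): 3 infected
Step 1: +5 new -> 8 infected
Step 2: +5 new -> 13 infected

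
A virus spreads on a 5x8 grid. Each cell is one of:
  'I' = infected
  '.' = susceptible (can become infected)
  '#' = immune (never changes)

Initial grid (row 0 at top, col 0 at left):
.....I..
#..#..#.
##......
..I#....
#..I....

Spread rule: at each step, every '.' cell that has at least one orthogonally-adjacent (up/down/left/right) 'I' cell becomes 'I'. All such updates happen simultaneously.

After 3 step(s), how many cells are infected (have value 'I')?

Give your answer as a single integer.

Step 0 (initial): 3 infected
Step 1: +7 new -> 10 infected
Step 2: +10 new -> 20 infected
Step 3: +7 new -> 27 infected

Answer: 27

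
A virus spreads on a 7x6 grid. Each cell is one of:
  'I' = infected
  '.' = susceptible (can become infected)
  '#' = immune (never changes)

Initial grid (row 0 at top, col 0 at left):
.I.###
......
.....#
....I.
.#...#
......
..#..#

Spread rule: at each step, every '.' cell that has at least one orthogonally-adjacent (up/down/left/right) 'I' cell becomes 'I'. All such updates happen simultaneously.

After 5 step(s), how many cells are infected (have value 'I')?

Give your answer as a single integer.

Step 0 (initial): 2 infected
Step 1: +7 new -> 9 infected
Step 2: +8 new -> 17 infected
Step 3: +9 new -> 26 infected
Step 4: +3 new -> 29 infected
Step 5: +2 new -> 31 infected

Answer: 31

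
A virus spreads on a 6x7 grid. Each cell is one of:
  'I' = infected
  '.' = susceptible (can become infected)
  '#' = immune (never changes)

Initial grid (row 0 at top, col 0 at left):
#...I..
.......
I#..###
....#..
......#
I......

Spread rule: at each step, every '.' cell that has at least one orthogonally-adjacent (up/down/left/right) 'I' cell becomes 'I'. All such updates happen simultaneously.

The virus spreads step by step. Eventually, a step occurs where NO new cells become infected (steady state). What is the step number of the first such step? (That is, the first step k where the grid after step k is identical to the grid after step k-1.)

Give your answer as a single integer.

Step 0 (initial): 3 infected
Step 1: +7 new -> 10 infected
Step 2: +8 new -> 18 infected
Step 3: +7 new -> 25 infected
Step 4: +4 new -> 29 infected
Step 5: +2 new -> 31 infected
Step 6: +2 new -> 33 infected
Step 7: +1 new -> 34 infected
Step 8: +1 new -> 35 infected
Step 9: +0 new -> 35 infected

Answer: 9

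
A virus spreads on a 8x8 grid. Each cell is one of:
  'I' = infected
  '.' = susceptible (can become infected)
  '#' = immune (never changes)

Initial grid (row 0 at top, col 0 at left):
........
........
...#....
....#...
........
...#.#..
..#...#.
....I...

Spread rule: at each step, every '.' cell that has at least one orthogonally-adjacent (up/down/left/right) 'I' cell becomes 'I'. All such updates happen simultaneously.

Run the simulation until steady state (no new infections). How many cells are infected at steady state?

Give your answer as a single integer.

Step 0 (initial): 1 infected
Step 1: +3 new -> 4 infected
Step 2: +5 new -> 9 infected
Step 3: +3 new -> 12 infected
Step 4: +5 new -> 17 infected
Step 5: +7 new -> 24 infected
Step 6: +8 new -> 32 infected
Step 7: +7 new -> 39 infected
Step 8: +7 new -> 46 infected
Step 9: +7 new -> 53 infected
Step 10: +4 new -> 57 infected
Step 11: +1 new -> 58 infected
Step 12: +0 new -> 58 infected

Answer: 58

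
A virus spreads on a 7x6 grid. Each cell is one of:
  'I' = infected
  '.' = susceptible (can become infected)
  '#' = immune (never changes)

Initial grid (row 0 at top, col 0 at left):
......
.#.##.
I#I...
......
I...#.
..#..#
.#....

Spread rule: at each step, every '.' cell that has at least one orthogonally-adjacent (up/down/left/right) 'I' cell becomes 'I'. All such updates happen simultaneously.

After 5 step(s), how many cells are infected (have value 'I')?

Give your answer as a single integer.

Answer: 31

Derivation:
Step 0 (initial): 3 infected
Step 1: +7 new -> 10 infected
Step 2: +8 new -> 18 infected
Step 3: +5 new -> 23 infected
Step 4: +4 new -> 27 infected
Step 5: +4 new -> 31 infected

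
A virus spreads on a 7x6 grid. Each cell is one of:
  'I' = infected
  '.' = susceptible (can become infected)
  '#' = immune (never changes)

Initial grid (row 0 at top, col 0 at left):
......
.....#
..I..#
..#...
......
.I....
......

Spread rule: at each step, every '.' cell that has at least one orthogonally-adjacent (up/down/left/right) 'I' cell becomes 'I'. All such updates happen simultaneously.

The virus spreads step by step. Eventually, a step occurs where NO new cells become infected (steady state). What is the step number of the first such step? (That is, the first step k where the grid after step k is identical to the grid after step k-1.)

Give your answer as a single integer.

Step 0 (initial): 2 infected
Step 1: +7 new -> 9 infected
Step 2: +12 new -> 21 infected
Step 3: +9 new -> 30 infected
Step 4: +6 new -> 36 infected
Step 5: +3 new -> 39 infected
Step 6: +0 new -> 39 infected

Answer: 6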